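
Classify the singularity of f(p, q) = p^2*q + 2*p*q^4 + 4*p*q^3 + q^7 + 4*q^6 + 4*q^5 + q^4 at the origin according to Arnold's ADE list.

D5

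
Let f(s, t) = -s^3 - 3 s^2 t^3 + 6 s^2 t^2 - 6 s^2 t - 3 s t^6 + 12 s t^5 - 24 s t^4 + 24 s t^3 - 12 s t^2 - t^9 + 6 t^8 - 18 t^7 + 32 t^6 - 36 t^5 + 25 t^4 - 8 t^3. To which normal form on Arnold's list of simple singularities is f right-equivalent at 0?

The Hessian of f at 0 is [[0, 0], [0, 0]] with rank 0, so corank 2. A Groebner basis of the Jacobian ideal J(f) in C{s,t} is {s^3 - 3*s^2 - 12*s*t - 12*t^2, s^2*t + s^2 + 4*s*t + 4*t^2, -s^2/4 + s*t^2 - s*t - t^2, t^3}; counting standard monomials gives mu = 6. Corank 2; j^3 = -(s + 2*t)^3 is a perfect cube, so E-series; the 4-jet and mu = 6 give E_6.

E_6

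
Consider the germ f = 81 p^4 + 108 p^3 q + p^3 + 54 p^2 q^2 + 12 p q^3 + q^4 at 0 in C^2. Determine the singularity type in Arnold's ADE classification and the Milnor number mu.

Type E_{6}, Milnor number mu = 6.

The Hessian of f at 0 is [[0, 0], [0, 0]] with rank 0, so corank 2. A Groebner basis of the Jacobian ideal J(f) in C{p,q} is {q^4, p*q^2 + q^3/9, p^2}; counting standard monomials gives mu = 6. Corank 2; j^3 = p^3 is a perfect cube, so E-series; the 4-jet and mu = 6 give E_6.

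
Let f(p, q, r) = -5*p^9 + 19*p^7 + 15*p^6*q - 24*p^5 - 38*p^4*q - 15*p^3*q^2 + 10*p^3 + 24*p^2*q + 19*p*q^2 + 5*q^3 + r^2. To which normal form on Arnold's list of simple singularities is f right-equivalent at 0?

The Hessian of f at 0 has rank 1. Corank 2; j^3 = (p + q)*(10*p^2 + 14*p*q + 5*q^2) splits into three distinct lines over C (the quadratic factor has nonzero discriminant), so D_4.

D4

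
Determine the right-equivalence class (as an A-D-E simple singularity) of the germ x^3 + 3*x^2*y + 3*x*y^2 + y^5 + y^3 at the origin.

E_{8}

The Hessian of f at 0 has rank 0. Corank 2; j^3 = (x + y)^3 is a perfect cube, so E-series; the 5-jet and mu = 8 give E_8.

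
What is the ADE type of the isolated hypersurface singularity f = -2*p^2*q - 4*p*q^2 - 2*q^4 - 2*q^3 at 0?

The Hessian of f at 0 is [[0, 0], [0, 0]] with rank 0, so corank 2. A Groebner basis of the Jacobian ideal J(f) in C{p,q} is {p^3 - p^2/4 + q^2/4, p^2/4 + q^3 - q^2/4, p*q + q^2}; counting standard monomials gives mu = 5. Corank 2; j^3 = -2*q*(p + q)^2 has shape L^2 M (L != M), so D-series; mu = 5 gives D_5.

D_5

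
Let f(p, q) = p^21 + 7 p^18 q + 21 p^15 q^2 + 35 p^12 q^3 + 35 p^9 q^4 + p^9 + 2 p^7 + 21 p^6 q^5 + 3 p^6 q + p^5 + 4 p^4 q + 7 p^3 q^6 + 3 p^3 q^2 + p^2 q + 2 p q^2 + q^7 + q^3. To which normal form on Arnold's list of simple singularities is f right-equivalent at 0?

D_8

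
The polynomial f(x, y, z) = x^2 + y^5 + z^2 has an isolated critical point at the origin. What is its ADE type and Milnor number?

The Hessian of f at 0 has rank 2. Corank 1: A-series; mu = 4 gives A_4.

Type A_4, Milnor number mu = 4.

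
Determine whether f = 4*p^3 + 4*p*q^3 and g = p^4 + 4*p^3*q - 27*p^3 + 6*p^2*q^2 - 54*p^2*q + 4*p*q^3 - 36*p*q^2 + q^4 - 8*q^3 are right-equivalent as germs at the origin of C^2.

No.

The Hessian of f at 0 has rank 0. Corank 2; j^3 = 4*p^3 is a perfect cube, so E-series; the 4-jet and mu = 7 give E_7. The Hessian of g at 0 has rank 0. Corank 2; j^3 = -(3*p + 2*q)^3 is a perfect cube, so E-series; the 4-jet and mu = 6 give E_6. f is E_7 but g is E_6, hence not right-equivalent.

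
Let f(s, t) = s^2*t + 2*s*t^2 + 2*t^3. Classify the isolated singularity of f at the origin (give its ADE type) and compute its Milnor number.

Type D4, Milnor number mu = 4.

The Hessian of f at 0 has rank 0. Corank 2; j^3 = t*(s^2 + 2*s*t + 2*t^2) splits into three distinct lines over C (the quadratic factor has nonzero discriminant), so D_4.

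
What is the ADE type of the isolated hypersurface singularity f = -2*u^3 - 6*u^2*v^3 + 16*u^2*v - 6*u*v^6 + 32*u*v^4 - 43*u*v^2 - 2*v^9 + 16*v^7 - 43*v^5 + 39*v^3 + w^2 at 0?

D_4

The Hessian of f at 0 is [[0, 0, 0], [0, 0, 0], [0, 0, 2]] with rank 1, so corank 2. A Groebner basis of the Jacobian ideal J(f) in C{u,v,w} is {v^3, u^2 - 23*v^2/2, u*v - 7*v^2/2, w}; counting standard monomials gives mu = 4. Corank 2; j^3 = -(u - 3*v)*(2*u^2 - 10*u*v + 13*v^2) splits into three distinct lines over C (the quadratic factor has nonzero discriminant), so D_4.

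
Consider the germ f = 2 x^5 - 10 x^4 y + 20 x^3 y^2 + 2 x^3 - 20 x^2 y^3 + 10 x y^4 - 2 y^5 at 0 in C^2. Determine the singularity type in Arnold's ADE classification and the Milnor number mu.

Type E_8, Milnor number mu = 8.

The Hessian of f at 0 is [[0, 0], [0, 0]] with rank 0, so corank 2. A Groebner basis of the Jacobian ideal J(f) in C{x,y} is {y^5, x*y^3 - y^4/4, x^2}; counting standard monomials gives mu = 8. Corank 2; j^3 = 2*x^3 is a perfect cube, so E-series; the 5-jet and mu = 8 give E_8.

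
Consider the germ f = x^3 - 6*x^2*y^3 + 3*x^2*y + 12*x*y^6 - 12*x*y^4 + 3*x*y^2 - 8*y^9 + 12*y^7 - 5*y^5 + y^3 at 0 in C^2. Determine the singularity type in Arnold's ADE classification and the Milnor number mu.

Type E8, Milnor number mu = 8.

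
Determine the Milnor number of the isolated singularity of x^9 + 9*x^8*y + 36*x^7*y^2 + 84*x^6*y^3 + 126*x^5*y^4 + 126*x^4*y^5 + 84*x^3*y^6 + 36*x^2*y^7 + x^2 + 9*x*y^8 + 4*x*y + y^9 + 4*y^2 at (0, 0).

8

The Hessian of f at 0 has rank 1. Corank 1: A-series; mu = 8 gives A_8.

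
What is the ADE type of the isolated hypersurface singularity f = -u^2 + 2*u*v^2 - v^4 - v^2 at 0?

The Hessian of f at 0 has rank 2. Corank 0: nondegenerate Morse point, so A_1.

A_1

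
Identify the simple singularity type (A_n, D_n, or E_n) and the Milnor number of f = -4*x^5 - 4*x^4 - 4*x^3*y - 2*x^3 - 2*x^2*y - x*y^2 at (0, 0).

The Hessian of f at 0 is [[0, 0], [0, 0]] with rank 0, so corank 2. A Groebner basis of the Jacobian ideal J(f) in C{x,y} is {y^3, x^2 + y^2/2, x*y - y^2/2}; counting standard monomials gives mu = 4. Corank 2; j^3 = -x*(2*x^2 + 2*x*y + y^2) splits into three distinct lines over C (the quadratic factor has nonzero discriminant), so D_4.

Type D_4, Milnor number mu = 4.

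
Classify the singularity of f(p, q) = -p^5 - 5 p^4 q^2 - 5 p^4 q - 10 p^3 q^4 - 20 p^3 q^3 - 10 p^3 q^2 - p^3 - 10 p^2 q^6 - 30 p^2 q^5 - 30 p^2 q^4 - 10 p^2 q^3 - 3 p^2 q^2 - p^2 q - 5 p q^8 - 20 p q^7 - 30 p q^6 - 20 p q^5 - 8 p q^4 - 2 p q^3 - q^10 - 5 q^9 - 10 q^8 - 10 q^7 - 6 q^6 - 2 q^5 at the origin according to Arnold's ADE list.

The Hessian of f at 0 is [[0, 0], [0, 0]] with rank 0, so corank 2. A Groebner basis of the Jacobian ideal J(f) in C{p,q} is {p^3, p^2*q, -p^2/4 + p*q^2, 5*p^2/4 + p*q + q^3}; counting standard monomials gives mu = 6. Corank 2; j^3 = -p^2*(p + q) has shape L^2 M (L != M), so D-series; mu = 6 gives D_6.

D_{6}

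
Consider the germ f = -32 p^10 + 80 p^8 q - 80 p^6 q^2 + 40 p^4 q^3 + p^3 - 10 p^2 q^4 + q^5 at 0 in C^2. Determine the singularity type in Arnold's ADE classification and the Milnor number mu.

The Hessian of f at 0 is [[0, 0], [0, 0]] with rank 0, so corank 2. A Groebner basis of the Jacobian ideal J(f) in C{p,q} is {q^4, p^2}; counting standard monomials gives mu = 8. Corank 2; j^3 = p^3 is a perfect cube, so E-series; the 5-jet and mu = 8 give E_8.

Type E_{8}, Milnor number mu = 8.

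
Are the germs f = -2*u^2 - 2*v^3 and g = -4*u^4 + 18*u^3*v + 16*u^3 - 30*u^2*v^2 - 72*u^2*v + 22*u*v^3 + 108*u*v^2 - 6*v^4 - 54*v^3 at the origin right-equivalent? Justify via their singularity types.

No.

The Hessian of f at 0 has rank 1. Corank 1: A-series; mu = 2 gives A_2. The Hessian of g at 0 has rank 0. Corank 2; j^3 = 2*(2*u - 3*v)^3 is a perfect cube, so E-series; the 4-jet and mu = 7 give E_7. f is A_2 but g is E_7, hence not right-equivalent.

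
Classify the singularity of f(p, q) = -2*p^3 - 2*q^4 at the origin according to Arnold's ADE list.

E_{6}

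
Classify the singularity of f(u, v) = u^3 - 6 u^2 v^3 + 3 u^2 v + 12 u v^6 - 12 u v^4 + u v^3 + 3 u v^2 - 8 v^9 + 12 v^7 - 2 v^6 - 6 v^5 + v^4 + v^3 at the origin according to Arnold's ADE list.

The Hessian of f at 0 has rank 0. Corank 2; j^3 = (u + v)^3 is a perfect cube, so E-series; the 4-jet and mu = 7 give E_7.

E_{7}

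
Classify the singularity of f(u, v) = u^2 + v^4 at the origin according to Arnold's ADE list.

A_{3}

The Hessian of f at 0 is [[2, 0], [0, 0]] with rank 1, so corank 1. A Groebner basis of the Jacobian ideal J(f) in C{u,v} is {v^3, u}; counting standard monomials gives mu = 3. Corank 1: A-series; mu = 3 gives A_3.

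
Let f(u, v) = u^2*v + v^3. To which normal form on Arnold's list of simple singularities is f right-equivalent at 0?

The Hessian of f at 0 is [[0, 0], [0, 0]] with rank 0, so corank 2. A Groebner basis of the Jacobian ideal J(f) in C{u,v} is {v^3, u^2 + 3*v^2, u*v}; counting standard monomials gives mu = 4. Corank 2; j^3 = v*(u^2 + v^2) splits into three distinct lines over C (the quadratic factor has nonzero discriminant), so D_4.

D_{4}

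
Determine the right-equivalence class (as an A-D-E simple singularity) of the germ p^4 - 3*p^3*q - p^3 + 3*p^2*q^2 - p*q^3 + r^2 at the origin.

The Hessian of f at 0 is [[0, 0, 0], [0, 0, 0], [0, 0, 2]] with rank 1, so corank 2. A Groebner basis of the Jacobian ideal J(f) in C{p,q,r} is {3*p^2 + q^4 + q^3, p^3, p^2*q - p^2 - q^3/3, -2*p^2 + p*q^2 - 2*q^3/3, r}; counting standard monomials gives mu = 7. Corank 2; j^3 = -p^3 is a perfect cube, so E-series; the 4-jet and mu = 7 give E_7.

E7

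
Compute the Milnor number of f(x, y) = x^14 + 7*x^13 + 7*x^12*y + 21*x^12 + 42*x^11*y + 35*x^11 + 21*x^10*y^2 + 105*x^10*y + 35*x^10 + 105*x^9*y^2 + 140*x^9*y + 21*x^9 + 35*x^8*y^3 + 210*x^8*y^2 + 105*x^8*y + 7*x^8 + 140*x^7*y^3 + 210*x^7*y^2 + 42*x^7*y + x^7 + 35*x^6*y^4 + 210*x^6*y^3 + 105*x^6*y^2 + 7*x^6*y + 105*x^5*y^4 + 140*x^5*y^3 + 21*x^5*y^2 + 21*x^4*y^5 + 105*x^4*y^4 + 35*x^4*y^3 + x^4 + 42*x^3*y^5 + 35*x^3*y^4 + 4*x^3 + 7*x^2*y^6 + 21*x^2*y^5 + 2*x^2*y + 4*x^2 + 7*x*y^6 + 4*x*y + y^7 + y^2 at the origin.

6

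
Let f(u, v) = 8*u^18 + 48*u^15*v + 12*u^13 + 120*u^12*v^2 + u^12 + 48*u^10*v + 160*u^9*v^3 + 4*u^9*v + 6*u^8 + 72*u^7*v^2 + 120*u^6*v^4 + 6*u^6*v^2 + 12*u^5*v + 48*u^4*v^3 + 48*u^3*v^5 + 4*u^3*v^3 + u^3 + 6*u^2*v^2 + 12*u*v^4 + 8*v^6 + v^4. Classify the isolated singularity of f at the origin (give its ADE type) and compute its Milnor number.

Type E6, Milnor number mu = 6.

The Hessian of f at 0 is [[0, 0], [0, 0]] with rank 0, so corank 2. A Groebner basis of the Jacobian ideal J(f) in C{u,v} is {u^3, u^2*v, u^2/4 + u*v^2, v^3}; counting standard monomials gives mu = 6. Corank 2; j^3 = u^3 is a perfect cube, so E-series; the 4-jet and mu = 6 give E_6.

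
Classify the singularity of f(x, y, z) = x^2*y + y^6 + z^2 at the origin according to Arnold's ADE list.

D7

The Hessian of f at 0 is [[0, 0, 0], [0, 0, 0], [0, 0, 2]] with rank 1, so corank 2. A Groebner basis of the Jacobian ideal J(f) in C{x,y,z} is {x^2/6 + y^5, x^3, x*y, z}; counting standard monomials gives mu = 7. Corank 2; j^3 = x^2*y has shape L^2 M (L != M), so D-series; mu = 7 gives D_7.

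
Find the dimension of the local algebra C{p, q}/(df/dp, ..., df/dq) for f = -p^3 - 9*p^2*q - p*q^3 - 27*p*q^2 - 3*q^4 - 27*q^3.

7

The Hessian of f at 0 has rank 0. Corank 2; j^3 = -(p + 3*q)^3 is a perfect cube, so E-series; the 4-jet and mu = 7 give E_7.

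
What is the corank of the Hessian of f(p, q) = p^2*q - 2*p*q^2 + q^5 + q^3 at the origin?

2

Hessian at 0 has rank 0.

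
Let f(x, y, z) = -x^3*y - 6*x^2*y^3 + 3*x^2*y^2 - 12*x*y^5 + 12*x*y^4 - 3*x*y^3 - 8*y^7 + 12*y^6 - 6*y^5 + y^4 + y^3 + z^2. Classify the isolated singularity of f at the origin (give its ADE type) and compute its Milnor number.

Type E_{7}, Milnor number mu = 7.

The Hessian of f at 0 has rank 1. Corank 2; j^3 = y^3 is a perfect cube, so E-series; the 4-jet and mu = 7 give E_7.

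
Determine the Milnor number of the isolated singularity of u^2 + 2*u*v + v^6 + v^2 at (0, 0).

5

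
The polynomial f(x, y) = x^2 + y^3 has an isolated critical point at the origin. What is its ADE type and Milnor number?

Type A2, Milnor number mu = 2.

The Hessian of f at 0 has rank 1. Corank 1: A-series; mu = 2 gives A_2.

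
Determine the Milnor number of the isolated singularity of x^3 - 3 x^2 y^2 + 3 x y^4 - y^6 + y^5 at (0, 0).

8

The Hessian of f at 0 has rank 0. Corank 2; j^3 = x^3 is a perfect cube, so E-series; the 5-jet and mu = 8 give E_8.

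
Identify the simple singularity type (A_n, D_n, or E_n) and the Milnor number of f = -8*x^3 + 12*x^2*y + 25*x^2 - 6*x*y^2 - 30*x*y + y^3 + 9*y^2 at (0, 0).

The Hessian of f at 0 has rank 1. Corank 1: A-series; mu = 2 gives A_2.

Type A_{2}, Milnor number mu = 2.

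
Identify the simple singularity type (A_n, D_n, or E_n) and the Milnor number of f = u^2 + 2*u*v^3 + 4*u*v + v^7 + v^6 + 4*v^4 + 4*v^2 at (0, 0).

Type A6, Milnor number mu = 6.

The Hessian of f at 0 has rank 1. Corank 1: A-series; mu = 6 gives A_6.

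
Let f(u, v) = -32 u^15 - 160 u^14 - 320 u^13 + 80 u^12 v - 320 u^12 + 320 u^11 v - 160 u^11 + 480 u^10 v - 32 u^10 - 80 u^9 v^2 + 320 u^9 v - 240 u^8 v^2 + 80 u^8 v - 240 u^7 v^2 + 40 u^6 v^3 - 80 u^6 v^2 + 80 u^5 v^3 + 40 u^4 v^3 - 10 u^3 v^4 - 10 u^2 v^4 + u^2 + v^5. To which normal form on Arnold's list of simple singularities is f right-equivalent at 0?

The Hessian of f at 0 is [[2, 0], [0, 0]] with rank 1, so corank 1. A Groebner basis of the Jacobian ideal J(f) in C{u,v} is {v^4, u}; counting standard monomials gives mu = 4. Corank 1: A-series; mu = 4 gives A_4.

A4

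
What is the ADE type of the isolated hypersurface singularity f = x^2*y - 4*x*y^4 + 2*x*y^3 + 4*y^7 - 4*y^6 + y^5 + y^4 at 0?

The Hessian of f at 0 has rank 0. Corank 2; j^3 = x^2*y has shape L^2 M (L != M), so D-series; mu = 5 gives D_5.

D5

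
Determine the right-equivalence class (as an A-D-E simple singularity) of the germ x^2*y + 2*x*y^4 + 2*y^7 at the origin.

D_8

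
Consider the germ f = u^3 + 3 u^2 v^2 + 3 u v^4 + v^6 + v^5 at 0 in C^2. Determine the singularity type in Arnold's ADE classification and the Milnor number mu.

The Hessian of f at 0 has rank 0. Corank 2; j^3 = u^3 is a perfect cube, so E-series; the 5-jet and mu = 8 give E_8.

Type E_{8}, Milnor number mu = 8.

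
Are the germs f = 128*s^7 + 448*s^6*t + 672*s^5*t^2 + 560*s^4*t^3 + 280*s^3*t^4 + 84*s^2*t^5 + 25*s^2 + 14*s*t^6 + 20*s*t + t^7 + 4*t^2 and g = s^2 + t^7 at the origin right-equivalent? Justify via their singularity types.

The Hessian of f at 0 has rank 1. Corank 1: A-series; mu = 6 gives A_6. The Hessian of g at 0 has rank 1. Corank 1: A-series; mu = 6 gives A_6. Both have type A_6, hence right-equivalent.

Yes.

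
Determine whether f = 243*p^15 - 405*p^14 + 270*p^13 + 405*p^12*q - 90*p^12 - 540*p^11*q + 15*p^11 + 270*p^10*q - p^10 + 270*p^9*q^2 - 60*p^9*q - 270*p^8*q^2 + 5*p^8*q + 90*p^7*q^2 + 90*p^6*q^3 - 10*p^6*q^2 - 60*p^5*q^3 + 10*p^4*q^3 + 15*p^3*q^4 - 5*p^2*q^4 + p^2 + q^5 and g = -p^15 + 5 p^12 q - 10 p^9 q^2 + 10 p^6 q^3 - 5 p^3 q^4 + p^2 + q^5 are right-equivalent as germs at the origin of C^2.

The Hessian of f at 0 is [[2, 0], [0, 0]] with rank 1, so corank 1. A Groebner basis of the Jacobian ideal J(f) in C{p,q} is {q^4, p}; counting standard monomials gives mu = 4. Corank 1: A-series; mu = 4 gives A_4. The Hessian of g at 0 is [[2, 0], [0, 0]] with rank 1, so corank 1. A Groebner basis of the Jacobian ideal J(g) in C{p,q} is {q^4, p}; counting standard monomials gives mu = 4. Corank 1: A-series; mu = 4 gives A_4. Both have type A_4, hence right-equivalent.

Yes.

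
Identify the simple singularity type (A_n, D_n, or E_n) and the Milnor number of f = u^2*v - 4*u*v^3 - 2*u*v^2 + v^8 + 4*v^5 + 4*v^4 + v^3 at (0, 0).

Type D_9, Milnor number mu = 9.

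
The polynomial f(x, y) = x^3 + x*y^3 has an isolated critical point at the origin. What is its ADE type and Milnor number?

The Hessian of f at 0 has rank 0. Corank 2; j^3 = x^3 is a perfect cube, so E-series; the 4-jet and mu = 7 give E_7.

Type E_7, Milnor number mu = 7.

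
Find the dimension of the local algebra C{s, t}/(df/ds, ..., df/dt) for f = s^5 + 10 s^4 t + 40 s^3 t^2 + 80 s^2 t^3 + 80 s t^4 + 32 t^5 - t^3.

The Hessian of f at 0 is [[0, 0], [0, 0]] with rank 0, so corank 2. A Groebner basis of the Jacobian ideal J(f) in C{s,t} is {s^4 + 8*s^3*t, t^2}; counting standard monomials gives mu = 8. Corank 2; j^3 = -t^3 is a perfect cube, so E-series; the 5-jet and mu = 8 give E_8.

8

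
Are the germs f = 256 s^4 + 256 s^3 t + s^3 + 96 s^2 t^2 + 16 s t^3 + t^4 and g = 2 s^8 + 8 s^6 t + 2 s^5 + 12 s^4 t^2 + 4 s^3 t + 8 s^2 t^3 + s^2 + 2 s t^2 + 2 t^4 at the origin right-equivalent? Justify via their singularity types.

The Hessian of f at 0 has rank 0. Corank 2; j^3 = s^3 is a perfect cube, so E-series; the 4-jet and mu = 6 give E_6. The Hessian of g at 0 has rank 1. Corank 1: A-series; mu = 3 gives A_3. f is E_6 but g is A_3, hence not right-equivalent.

No.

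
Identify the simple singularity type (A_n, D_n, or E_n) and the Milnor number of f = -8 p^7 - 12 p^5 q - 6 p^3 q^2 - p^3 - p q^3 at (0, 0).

The Hessian of f at 0 is [[0, 0], [0, 0]] with rank 0, so corank 2. A Groebner basis of the Jacobian ideal J(f) in C{p,q} is {p^3, p*q^2, 3*p^2 + q^3}; counting standard monomials gives mu = 7. Corank 2; j^3 = -p^3 is a perfect cube, so E-series; the 4-jet and mu = 7 give E_7.

Type E7, Milnor number mu = 7.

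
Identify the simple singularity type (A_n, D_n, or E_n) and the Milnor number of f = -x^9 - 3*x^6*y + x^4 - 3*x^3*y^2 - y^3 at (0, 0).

The Hessian of f at 0 has rank 0. Corank 2; j^3 = -y^3 is a perfect cube, so E-series; the 4-jet and mu = 6 give E_6.

Type E6, Milnor number mu = 6.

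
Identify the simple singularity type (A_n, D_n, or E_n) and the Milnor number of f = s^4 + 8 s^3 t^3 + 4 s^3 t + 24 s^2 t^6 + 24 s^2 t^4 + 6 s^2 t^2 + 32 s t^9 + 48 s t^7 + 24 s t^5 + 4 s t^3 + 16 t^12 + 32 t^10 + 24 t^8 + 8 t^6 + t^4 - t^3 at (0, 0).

Type E_6, Milnor number mu = 6.

The Hessian of f at 0 has rank 0. Corank 2; j^3 = -t^3 is a perfect cube, so E-series; the 4-jet and mu = 6 give E_6.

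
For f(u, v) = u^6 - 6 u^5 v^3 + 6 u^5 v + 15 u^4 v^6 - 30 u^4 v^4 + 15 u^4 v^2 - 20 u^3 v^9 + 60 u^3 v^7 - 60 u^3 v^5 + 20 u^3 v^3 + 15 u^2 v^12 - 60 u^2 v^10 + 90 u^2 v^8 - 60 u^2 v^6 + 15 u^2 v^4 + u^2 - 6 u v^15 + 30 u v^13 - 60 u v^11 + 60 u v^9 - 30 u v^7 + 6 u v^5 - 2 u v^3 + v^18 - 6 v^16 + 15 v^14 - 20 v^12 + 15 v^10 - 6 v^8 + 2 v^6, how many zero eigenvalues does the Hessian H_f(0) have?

1

The Hessian at 0 is [[2, 0], [0, 0]] of rank 1; hence corank 1.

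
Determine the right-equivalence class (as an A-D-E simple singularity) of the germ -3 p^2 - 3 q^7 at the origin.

A6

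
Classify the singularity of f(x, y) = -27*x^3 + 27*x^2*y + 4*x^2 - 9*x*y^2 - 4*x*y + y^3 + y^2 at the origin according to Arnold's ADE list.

A_{2}

The Hessian of f at 0 is [[8, -4], [-4, 2]] with rank 1, so corank 1. A Groebner basis of the Jacobian ideal J(f) in C{x,y} is {y^2, x - y/2}; counting standard monomials gives mu = 2. Corank 1: A-series; mu = 2 gives A_2.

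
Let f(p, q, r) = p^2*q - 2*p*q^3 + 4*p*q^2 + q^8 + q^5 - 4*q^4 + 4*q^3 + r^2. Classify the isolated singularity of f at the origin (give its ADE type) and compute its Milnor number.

Type D_{9}, Milnor number mu = 9.

The Hessian of f at 0 has rank 1. Corank 2; j^3 = q*(p + 2*q)^2 has shape L^2 M (L != M), so D-series; mu = 9 gives D_9.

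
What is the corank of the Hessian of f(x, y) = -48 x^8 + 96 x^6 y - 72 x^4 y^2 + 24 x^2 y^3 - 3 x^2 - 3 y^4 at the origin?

1

Hessian at 0 has rank 1.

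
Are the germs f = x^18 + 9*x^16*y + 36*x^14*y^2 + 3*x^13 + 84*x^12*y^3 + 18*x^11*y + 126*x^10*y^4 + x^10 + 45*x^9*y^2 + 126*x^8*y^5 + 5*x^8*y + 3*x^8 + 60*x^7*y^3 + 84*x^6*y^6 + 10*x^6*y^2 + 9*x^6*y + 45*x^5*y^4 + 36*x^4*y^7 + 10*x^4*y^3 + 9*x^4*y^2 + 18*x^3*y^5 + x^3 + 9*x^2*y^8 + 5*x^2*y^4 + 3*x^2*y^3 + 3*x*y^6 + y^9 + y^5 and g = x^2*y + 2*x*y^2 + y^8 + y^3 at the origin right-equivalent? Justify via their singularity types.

The Hessian of f at 0 has rank 0. Corank 2; j^3 = x^3 is a perfect cube, so E-series; the 5-jet and mu = 8 give E_8. The Hessian of g at 0 has rank 0. Corank 2; j^3 = y*(x + y)^2 has shape L^2 M (L != M), so D-series; mu = 9 gives D_9. f is E_8 but g is D_9, hence not right-equivalent.

No.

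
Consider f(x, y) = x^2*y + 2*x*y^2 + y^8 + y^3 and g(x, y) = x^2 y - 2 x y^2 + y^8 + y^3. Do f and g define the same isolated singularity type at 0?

The Hessian of f at 0 has rank 0. Corank 2; j^3 = y*(x + y)^2 has shape L^2 M (L != M), so D-series; mu = 9 gives D_9. The Hessian of g at 0 has rank 0. Corank 2; j^3 = y*(x - y)^2 has shape L^2 M (L != M), so D-series; mu = 9 gives D_9. Both have type D_9, hence right-equivalent.

Yes.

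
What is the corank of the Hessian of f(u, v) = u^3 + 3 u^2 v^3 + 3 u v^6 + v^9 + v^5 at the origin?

The Hessian at 0 is [[0, 0], [0, 0]] of rank 0; hence corank 2.

2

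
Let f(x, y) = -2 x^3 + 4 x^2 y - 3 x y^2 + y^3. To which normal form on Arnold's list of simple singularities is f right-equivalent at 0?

D_4

The Hessian of f at 0 has rank 0. Corank 2; j^3 = -(x - y)*(2*x^2 - 2*x*y + y^2) splits into three distinct lines over C (the quadratic factor has nonzero discriminant), so D_4.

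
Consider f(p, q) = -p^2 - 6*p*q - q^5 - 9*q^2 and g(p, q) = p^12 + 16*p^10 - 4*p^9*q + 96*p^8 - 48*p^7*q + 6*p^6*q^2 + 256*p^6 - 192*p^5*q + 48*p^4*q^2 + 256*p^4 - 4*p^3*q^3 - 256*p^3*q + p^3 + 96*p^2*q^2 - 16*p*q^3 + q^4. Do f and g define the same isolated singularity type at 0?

No.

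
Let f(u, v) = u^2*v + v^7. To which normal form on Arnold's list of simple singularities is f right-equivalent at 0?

D_{8}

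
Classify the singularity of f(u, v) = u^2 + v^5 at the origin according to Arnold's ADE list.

A_4

The Hessian of f at 0 is [[2, 0], [0, 0]] with rank 1, so corank 1. A Groebner basis of the Jacobian ideal J(f) in C{u,v} is {v^4, u}; counting standard monomials gives mu = 4. Corank 1: A-series; mu = 4 gives A_4.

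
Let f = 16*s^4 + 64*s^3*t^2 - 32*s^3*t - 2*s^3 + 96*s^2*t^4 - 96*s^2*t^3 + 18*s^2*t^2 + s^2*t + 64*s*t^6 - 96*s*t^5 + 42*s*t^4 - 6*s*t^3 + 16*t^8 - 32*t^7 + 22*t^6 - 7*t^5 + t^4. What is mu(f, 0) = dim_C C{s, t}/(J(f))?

5

The Hessian of f at 0 has rank 0. Corank 2; j^3 = -s^2*(2*s - t) has shape L^2 M (L != M), so D-series; mu = 5 gives D_5.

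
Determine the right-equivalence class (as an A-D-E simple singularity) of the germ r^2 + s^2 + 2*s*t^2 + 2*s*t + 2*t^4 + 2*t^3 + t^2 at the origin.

The Hessian of f at 0 has rank 2. Corank 1: A-series; mu = 3 gives A_3.

A_3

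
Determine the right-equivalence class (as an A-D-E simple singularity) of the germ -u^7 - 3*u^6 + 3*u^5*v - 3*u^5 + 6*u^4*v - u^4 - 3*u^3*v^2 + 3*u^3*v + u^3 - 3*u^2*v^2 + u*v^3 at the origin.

E7

The Hessian of f at 0 has rank 0. Corank 2; j^3 = u^3 is a perfect cube, so E-series; the 4-jet and mu = 7 give E_7.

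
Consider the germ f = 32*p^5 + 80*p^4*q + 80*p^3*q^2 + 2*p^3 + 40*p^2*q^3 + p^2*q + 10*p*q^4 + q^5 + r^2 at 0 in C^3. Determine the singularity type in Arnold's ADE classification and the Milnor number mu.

Type D_{6}, Milnor number mu = 6.

The Hessian of f at 0 has rank 1. Corank 2; j^3 = p^2*(2*p + q) has shape L^2 M (L != M), so D-series; mu = 6 gives D_6.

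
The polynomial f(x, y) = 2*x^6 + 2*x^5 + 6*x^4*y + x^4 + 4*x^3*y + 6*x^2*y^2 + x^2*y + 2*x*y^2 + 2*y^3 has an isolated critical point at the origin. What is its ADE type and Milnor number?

Type D_4, Milnor number mu = 4.

The Hessian of f at 0 has rank 0. Corank 2; j^3 = y*(x^2 + 2*x*y + 2*y^2) splits into three distinct lines over C (the quadratic factor has nonzero discriminant), so D_4.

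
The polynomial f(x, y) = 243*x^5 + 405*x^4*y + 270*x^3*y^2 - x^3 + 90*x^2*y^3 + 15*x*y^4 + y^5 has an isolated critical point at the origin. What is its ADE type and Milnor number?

The Hessian of f at 0 is [[0, 0], [0, 0]] with rank 0, so corank 2. A Groebner basis of the Jacobian ideal J(f) in C{x,y} is {y^5, x*y^3 + y^4/12, x^2}; counting standard monomials gives mu = 8. Corank 2; j^3 = -x^3 is a perfect cube, so E-series; the 5-jet and mu = 8 give E_8.

Type E8, Milnor number mu = 8.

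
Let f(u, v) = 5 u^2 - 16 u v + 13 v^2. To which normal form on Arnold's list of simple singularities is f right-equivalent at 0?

The Hessian of f at 0 has rank 2. Corank 0: nondegenerate Morse point, so A_1.

A_1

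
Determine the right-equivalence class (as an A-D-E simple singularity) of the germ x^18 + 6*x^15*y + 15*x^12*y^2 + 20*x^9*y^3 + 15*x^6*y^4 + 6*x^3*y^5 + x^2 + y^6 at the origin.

A_5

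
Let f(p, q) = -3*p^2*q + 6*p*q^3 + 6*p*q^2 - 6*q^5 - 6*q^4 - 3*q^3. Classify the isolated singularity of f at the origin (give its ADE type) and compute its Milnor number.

Type D_6, Milnor number mu = 6.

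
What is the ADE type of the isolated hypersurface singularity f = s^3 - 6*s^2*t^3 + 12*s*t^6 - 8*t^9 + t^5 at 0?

The Hessian of f at 0 has rank 0. Corank 2; j^3 = s^3 is a perfect cube, so E-series; the 5-jet and mu = 8 give E_8.

E_{8}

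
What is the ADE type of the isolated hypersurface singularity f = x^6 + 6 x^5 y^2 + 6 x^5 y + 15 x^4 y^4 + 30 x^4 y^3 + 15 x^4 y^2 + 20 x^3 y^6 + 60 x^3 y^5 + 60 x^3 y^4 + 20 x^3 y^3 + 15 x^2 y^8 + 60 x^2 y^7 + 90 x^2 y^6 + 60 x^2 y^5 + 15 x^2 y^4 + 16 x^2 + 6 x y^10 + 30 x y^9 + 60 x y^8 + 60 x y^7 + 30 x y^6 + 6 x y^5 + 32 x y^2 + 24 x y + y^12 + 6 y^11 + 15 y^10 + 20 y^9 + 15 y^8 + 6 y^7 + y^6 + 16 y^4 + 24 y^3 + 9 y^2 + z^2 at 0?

The Hessian of f at 0 has rank 2. Corank 1: A-series; mu = 5 gives A_5.

A_5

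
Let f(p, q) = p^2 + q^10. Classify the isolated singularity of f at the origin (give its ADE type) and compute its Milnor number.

Type A9, Milnor number mu = 9.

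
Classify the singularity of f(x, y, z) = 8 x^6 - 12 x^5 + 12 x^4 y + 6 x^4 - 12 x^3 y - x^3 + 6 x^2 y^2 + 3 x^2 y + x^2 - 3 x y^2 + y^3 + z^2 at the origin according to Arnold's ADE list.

A2

The Hessian of f at 0 is [[2, 0, 0], [0, 0, 0], [0, 0, 2]] with rank 2, so corank 1. A Groebner basis of the Jacobian ideal J(f) in C{x,y,z} is {y^2, x, z}; counting standard monomials gives mu = 2. Corank 1: A-series; mu = 2 gives A_2.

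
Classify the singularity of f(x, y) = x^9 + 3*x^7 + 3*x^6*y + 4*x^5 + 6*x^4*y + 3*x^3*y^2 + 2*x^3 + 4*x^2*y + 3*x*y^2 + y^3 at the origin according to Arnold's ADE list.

D_{4}

The Hessian of f at 0 has rank 0. Corank 2; j^3 = (x + y)*(2*x^2 + 2*x*y + y^2) splits into three distinct lines over C (the quadratic factor has nonzero discriminant), so D_4.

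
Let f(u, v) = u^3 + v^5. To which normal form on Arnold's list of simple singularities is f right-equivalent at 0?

The Hessian of f at 0 is [[0, 0], [0, 0]] with rank 0, so corank 2. A Groebner basis of the Jacobian ideal J(f) in C{u,v} is {v^4, u^2}; counting standard monomials gives mu = 8. Corank 2; j^3 = u^3 is a perfect cube, so E-series; the 5-jet and mu = 8 give E_8.

E_{8}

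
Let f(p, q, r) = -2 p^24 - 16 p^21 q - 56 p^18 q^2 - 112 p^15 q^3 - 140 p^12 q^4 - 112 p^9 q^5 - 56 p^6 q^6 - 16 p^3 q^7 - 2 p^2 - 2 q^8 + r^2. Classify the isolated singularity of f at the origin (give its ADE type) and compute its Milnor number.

The Hessian of f at 0 has rank 2. Corank 1: A-series; mu = 7 gives A_7.

Type A_{7}, Milnor number mu = 7.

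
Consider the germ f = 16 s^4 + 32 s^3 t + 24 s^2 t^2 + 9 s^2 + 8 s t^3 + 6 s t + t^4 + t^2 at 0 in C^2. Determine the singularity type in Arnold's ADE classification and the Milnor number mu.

Type A_3, Milnor number mu = 3.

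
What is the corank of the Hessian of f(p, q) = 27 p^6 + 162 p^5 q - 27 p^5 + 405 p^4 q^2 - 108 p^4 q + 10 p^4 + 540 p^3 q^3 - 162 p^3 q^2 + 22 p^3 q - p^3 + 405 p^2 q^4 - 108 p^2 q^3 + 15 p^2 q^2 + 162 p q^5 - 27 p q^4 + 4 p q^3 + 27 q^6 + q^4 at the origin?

2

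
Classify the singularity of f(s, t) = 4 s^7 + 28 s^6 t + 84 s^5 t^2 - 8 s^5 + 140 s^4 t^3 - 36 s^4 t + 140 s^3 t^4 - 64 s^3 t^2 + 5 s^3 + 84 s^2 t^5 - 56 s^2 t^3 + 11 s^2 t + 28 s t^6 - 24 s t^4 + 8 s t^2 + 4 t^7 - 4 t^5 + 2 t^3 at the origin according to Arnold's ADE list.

D4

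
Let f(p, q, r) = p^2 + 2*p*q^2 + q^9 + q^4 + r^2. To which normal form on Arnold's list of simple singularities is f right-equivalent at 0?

A_{8}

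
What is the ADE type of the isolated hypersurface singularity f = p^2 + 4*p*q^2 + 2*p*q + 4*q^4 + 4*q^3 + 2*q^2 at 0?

A_{1}

The Hessian of f at 0 has rank 2. Corank 0: nondegenerate Morse point, so A_1.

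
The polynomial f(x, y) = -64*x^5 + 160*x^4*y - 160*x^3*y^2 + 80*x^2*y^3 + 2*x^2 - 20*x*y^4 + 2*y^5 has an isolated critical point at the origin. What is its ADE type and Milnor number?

Type A4, Milnor number mu = 4.

The Hessian of f at 0 has rank 1. Corank 1: A-series; mu = 4 gives A_4.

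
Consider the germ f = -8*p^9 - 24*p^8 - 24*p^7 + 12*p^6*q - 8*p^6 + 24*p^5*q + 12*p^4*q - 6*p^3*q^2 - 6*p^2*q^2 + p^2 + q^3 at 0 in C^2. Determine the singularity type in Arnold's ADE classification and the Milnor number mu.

Type A2, Milnor number mu = 2.

The Hessian of f at 0 has rank 1. Corank 1: A-series; mu = 2 gives A_2.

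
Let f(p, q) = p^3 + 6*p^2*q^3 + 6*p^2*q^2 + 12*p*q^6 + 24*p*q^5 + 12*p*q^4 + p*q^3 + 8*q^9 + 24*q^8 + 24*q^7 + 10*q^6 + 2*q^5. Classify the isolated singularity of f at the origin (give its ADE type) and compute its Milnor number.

Type E_7, Milnor number mu = 7.

The Hessian of f at 0 has rank 0. Corank 2; j^3 = p^3 is a perfect cube, so E-series; the 4-jet and mu = 7 give E_7.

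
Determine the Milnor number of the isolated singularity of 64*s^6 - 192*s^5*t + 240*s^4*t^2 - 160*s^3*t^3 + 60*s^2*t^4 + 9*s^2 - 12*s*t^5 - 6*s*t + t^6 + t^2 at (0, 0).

The Hessian of f at 0 has rank 1. Corank 1: A-series; mu = 5 gives A_5.

5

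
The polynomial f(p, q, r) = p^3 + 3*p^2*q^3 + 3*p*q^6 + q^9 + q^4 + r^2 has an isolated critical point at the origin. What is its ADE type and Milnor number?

Type E_{6}, Milnor number mu = 6.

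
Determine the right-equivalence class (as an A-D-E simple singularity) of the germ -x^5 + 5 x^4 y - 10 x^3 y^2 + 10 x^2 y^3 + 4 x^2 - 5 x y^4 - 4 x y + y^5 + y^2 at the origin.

The Hessian of f at 0 has rank 1. Corank 1: A-series; mu = 4 gives A_4.

A_{4}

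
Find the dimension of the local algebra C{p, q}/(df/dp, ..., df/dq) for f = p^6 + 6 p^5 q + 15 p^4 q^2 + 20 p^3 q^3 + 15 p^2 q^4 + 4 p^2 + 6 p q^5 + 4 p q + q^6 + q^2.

5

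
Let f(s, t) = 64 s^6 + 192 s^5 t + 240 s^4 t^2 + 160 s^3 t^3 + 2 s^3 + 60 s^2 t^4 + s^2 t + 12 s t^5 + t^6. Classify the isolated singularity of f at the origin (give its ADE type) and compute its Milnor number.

The Hessian of f at 0 is [[0, 0], [0, 0]] with rank 0, so corank 2. A Groebner basis of the Jacobian ideal J(f) in C{s,t} is {-s*t/12 + t^5, s*t^2, s^2 + s*t/2}; counting standard monomials gives mu = 7. Corank 2; j^3 = s^2*(2*s + t) has shape L^2 M (L != M), so D-series; mu = 7 gives D_7.

Type D7, Milnor number mu = 7.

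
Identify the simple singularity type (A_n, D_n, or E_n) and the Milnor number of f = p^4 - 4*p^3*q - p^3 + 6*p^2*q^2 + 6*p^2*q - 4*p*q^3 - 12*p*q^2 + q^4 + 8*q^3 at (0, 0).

Type E6, Milnor number mu = 6.

The Hessian of f at 0 has rank 0. Corank 2; j^3 = -(p - 2*q)^3 is a perfect cube, so E-series; the 4-jet and mu = 6 give E_6.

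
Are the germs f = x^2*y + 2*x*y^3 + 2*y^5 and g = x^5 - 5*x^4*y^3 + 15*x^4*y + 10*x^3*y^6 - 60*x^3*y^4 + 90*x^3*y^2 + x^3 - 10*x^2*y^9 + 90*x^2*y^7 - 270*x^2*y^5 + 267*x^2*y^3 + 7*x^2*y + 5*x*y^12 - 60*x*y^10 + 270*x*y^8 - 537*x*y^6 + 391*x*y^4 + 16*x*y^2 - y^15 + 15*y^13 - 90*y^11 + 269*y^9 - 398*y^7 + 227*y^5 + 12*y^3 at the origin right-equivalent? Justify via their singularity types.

The Hessian of f at 0 has rank 0. Corank 2; j^3 = x^2*y has shape L^2 M (L != M), so D-series; mu = 6 gives D_6. The Hessian of g at 0 has rank 0. Corank 2; j^3 = (x + 2*y)^2*(x + 3*y) has shape L^2 M (L != M), so D-series; mu = 6 gives D_6. Both have type D_6, hence right-equivalent.

Yes.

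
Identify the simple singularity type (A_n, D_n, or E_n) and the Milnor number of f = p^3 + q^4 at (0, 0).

The Hessian of f at 0 is [[0, 0], [0, 0]] with rank 0, so corank 2. A Groebner basis of the Jacobian ideal J(f) in C{p,q} is {q^3, p^2}; counting standard monomials gives mu = 6. Corank 2; j^3 = p^3 is a perfect cube, so E-series; the 4-jet and mu = 6 give E_6.

Type E_6, Milnor number mu = 6.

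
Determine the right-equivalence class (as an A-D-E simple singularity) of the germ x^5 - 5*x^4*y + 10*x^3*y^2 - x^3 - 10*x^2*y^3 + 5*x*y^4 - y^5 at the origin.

The Hessian of f at 0 is [[0, 0], [0, 0]] with rank 0, so corank 2. A Groebner basis of the Jacobian ideal J(f) in C{x,y} is {y^5, x*y^3 - y^4/4, x^2}; counting standard monomials gives mu = 8. Corank 2; j^3 = -x^3 is a perfect cube, so E-series; the 5-jet and mu = 8 give E_8.

E_{8}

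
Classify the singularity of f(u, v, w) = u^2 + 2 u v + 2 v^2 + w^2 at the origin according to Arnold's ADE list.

A_1

The Hessian of f at 0 has rank 3. Corank 0: nondegenerate Morse point, so A_1.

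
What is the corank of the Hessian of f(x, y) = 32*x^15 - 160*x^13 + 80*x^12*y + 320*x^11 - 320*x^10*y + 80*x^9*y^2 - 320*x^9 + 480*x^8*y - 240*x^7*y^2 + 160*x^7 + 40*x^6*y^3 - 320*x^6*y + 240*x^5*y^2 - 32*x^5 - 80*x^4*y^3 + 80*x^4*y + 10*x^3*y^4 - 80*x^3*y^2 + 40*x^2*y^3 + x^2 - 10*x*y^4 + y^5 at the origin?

Hessian at 0 has rank 1.

1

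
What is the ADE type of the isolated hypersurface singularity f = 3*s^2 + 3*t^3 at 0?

The Hessian of f at 0 is [[6, 0], [0, 0]] with rank 1, so corank 1. A Groebner basis of the Jacobian ideal J(f) in C{s,t} is {t^2, s}; counting standard monomials gives mu = 2. Corank 1: A-series; mu = 2 gives A_2.

A2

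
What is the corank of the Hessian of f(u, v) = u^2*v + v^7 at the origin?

2

The Hessian at 0 is [[0, 0], [0, 0]] of rank 0; hence corank 2.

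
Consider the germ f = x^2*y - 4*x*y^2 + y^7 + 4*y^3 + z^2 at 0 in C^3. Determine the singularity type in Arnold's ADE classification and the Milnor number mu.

Type D8, Milnor number mu = 8.

The Hessian of f at 0 has rank 1. Corank 2; j^3 = y*(x - 2*y)^2 has shape L^2 M (L != M), so D-series; mu = 8 gives D_8.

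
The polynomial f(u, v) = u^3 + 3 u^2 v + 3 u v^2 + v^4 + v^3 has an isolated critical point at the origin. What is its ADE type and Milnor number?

Type E_{6}, Milnor number mu = 6.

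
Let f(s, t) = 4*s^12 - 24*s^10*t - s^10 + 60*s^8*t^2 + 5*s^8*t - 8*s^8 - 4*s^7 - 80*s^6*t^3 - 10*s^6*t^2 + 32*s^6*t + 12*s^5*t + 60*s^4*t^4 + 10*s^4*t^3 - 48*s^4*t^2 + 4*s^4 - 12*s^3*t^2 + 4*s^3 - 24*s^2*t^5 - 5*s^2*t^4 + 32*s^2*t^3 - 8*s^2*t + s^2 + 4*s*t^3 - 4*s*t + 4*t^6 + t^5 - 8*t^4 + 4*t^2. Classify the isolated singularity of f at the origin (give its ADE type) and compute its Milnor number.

The Hessian of f at 0 has rank 1. Corank 1: A-series; mu = 4 gives A_4.

Type A_4, Milnor number mu = 4.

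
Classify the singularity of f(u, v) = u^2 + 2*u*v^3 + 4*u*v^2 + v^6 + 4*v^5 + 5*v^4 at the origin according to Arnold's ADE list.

A_{3}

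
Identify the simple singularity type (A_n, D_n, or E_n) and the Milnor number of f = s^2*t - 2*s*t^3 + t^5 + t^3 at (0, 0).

Type D4, Milnor number mu = 4.

The Hessian of f at 0 is [[0, 0], [0, 0]] with rank 0, so corank 2. A Groebner basis of the Jacobian ideal J(f) in C{s,t} is {t^3, s^2 + 3*t^2, s*t}; counting standard monomials gives mu = 4. Corank 2; j^3 = t*(s^2 + t^2) splits into three distinct lines over C (the quadratic factor has nonzero discriminant), so D_4.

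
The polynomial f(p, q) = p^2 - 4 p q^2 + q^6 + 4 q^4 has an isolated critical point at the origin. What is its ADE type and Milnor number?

The Hessian of f at 0 has rank 1. Corank 1: A-series; mu = 5 gives A_5.

Type A_{5}, Milnor number mu = 5.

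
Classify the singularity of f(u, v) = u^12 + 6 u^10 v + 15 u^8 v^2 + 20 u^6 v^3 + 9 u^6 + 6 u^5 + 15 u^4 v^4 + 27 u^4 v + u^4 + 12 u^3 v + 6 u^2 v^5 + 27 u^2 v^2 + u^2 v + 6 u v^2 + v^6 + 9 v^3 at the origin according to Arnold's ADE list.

D7

The Hessian of f at 0 is [[0, 0], [0, 0]] with rank 0, so corank 2. A Groebner basis of the Jacobian ideal J(f) in C{u,v} is {15*u^2/6557 + 30616*u*v/1593351 + v^4 + 8746*v^3/59013 + 19681*v^2/531117, u^3 + 2187*u^2/6557 + 6567*u*v/6557 + 54*v^3/6557 + 18*v^2/6557, u^2*v + u*v/3 + v^2, -81*u^2/6557 + u*v^2 - 8746*u*v/59013 + 6555*v^3/6557 - 6559*v^2/19671}; counting standard monomials gives mu = 7. Corank 2; j^3 = v*(u + 3*v)^2 has shape L^2 M (L != M), so D-series; mu = 7 gives D_7.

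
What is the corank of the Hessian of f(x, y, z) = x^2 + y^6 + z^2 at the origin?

1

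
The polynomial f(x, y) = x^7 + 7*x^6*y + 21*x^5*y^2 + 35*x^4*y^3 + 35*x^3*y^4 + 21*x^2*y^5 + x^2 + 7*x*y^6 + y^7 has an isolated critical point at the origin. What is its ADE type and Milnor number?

Type A6, Milnor number mu = 6.

The Hessian of f at 0 has rank 1. Corank 1: A-series; mu = 6 gives A_6.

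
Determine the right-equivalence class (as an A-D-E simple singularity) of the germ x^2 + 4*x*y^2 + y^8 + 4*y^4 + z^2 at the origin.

The Hessian of f at 0 has rank 2. Corank 1: A-series; mu = 7 gives A_7.

A7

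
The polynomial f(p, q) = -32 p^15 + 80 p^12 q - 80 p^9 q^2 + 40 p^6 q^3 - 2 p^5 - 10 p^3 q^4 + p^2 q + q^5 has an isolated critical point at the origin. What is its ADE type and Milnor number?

Type D_{6}, Milnor number mu = 6.

The Hessian of f at 0 has rank 0. Corank 2; j^3 = p^2*q has shape L^2 M (L != M), so D-series; mu = 6 gives D_6.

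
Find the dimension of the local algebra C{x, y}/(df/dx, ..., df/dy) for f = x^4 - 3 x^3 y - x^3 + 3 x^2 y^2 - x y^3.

The Hessian of f at 0 is [[0, 0], [0, 0]] with rank 0, so corank 2. A Groebner basis of the Jacobian ideal J(f) in C{x,y} is {3*x^2 + y^4 + y^3, x^3, x^2*y - x^2 - y^3/3, -2*x^2 + x*y^2 - 2*y^3/3}; counting standard monomials gives mu = 7. Corank 2; j^3 = -x^3 is a perfect cube, so E-series; the 4-jet and mu = 7 give E_7.

7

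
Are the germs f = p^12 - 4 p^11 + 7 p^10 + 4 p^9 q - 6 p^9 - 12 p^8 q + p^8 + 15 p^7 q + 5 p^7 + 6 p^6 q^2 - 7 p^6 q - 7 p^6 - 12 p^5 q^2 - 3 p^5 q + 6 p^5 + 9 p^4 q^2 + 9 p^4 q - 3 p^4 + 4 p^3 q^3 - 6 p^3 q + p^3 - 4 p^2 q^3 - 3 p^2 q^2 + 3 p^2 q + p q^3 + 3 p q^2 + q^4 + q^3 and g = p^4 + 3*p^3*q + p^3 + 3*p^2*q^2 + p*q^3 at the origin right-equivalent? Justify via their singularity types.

The Hessian of f at 0 has rank 0. Corank 2; j^3 = (p + q)^3 is a perfect cube, so E-series; the 4-jet and mu = 7 give E_7. The Hessian of g at 0 has rank 0. Corank 2; j^3 = p^3 is a perfect cube, so E-series; the 4-jet and mu = 7 give E_7. Both have type E_7, hence right-equivalent.

Yes.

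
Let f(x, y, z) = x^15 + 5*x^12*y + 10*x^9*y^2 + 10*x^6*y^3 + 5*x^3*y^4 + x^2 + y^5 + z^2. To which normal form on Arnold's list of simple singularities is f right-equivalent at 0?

A_4

The Hessian of f at 0 has rank 2. Corank 1: A-series; mu = 4 gives A_4.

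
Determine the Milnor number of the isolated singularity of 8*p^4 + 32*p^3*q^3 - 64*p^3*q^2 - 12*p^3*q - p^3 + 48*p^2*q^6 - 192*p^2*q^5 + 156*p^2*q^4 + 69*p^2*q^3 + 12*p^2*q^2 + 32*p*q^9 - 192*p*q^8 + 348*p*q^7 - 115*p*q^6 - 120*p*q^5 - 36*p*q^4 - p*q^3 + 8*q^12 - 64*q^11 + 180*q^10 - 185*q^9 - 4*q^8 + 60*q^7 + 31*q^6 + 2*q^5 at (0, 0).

The Hessian of f at 0 has rank 0. Corank 2; j^3 = -p^3 is a perfect cube, so E-series; the 4-jet and mu = 7 give E_7.

7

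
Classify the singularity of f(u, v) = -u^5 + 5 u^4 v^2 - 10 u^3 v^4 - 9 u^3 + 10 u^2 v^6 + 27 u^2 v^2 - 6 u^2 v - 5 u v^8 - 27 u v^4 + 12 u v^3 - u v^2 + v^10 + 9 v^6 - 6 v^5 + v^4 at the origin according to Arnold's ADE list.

D_{6}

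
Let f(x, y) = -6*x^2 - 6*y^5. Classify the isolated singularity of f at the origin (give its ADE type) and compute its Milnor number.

Type A_4, Milnor number mu = 4.

The Hessian of f at 0 has rank 1. Corank 1: A-series; mu = 4 gives A_4.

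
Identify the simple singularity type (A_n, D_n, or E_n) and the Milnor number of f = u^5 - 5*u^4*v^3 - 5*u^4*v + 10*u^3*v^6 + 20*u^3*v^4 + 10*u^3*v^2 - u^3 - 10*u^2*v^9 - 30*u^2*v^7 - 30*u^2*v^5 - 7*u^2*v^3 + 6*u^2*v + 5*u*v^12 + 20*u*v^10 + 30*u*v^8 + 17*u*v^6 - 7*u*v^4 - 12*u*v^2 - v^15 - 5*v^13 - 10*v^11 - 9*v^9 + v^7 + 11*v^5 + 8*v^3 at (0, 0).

Type E_{8}, Milnor number mu = 8.

The Hessian of f at 0 is [[0, 0], [0, 0]] with rank 0, so corank 2. A Groebner basis of the Jacobian ideal J(f) in C{u,v} is {7*u^2/2 + u*v^3 - 14*u*v + 14*v^2, 2*u^2 - 8*u*v + v^4 + 8*v^2, u^3 - 12*u*v^2 + 16*v^3, u^2*v - 4*u*v^2 + 4*v^3}; counting standard monomials gives mu = 8. Corank 2; j^3 = -(u - 2*v)^3 is a perfect cube, so E-series; the 5-jet and mu = 8 give E_8.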